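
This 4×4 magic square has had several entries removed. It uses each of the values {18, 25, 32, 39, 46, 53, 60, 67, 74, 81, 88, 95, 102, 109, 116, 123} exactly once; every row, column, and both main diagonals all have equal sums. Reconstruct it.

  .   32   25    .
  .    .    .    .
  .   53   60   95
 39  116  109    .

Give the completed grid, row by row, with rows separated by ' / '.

The 16 entries sum to 1128, so each line sums to 1128/4 = 282.
From row 3, 282 − (53 + 60 + 95) gives (3,1) = 74.
From row 4, 282 − (39 + 116 + 109) gives (4,4) = 18.
The remaining cell in column 2 is (2,2) = 282 − 201 = 81.
Column 3: 25 + 60 + 109 + ? = 282, so (2,3) = 88.
Main diagonal needs 282; the known cells sum to 159, so (1,1) = 123.
From anti-diagonal, 282 − (88 + 53 + 39) gives (1,4) = 102.
Column 1 needs 282; the known cells sum to 236, so (2,1) = 46.
Using column 4: 102 + 95 + 18 + ? → (2,4) = 282 − 215 = 67.

123 32 25 102 / 46 81 88 67 / 74 53 60 95 / 39 116 109 18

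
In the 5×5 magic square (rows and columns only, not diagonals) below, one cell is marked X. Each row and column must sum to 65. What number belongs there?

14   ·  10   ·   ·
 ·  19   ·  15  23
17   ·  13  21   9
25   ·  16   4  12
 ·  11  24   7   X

Row 3 needs 65; the known cells sum to 60, so (3,2) = 5.
The remaining cell in row 4 is (4,2) = 65 − 57 = 8.
Column 2 must total 65; the given cells sum to 43, so (1,2) = 22.
The remaining cell in column 3 is (2,3) = 65 − 63 = 2.
The remaining cell in column 4 is (1,4) = 65 − 47 = 18.
Row 1: 14 + 22 + 10 + 18 + ? = 65, so (1,5) = 1.
Row 2 must total 65; the given cells sum to 59, so (2,1) = 6.
Column 1 needs 65; the known cells sum to 62, so (5,1) = 3.
Column 5: 1 + 23 + 9 + 12 + ? = 65, so (5,5) = 20.

20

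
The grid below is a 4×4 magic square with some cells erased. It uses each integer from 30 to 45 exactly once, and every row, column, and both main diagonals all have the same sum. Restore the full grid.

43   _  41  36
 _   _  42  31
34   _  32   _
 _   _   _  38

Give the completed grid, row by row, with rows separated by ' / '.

The entries are 30 through 45, which sum to 600, so each line sums to 600/4 = 150.
Row 1 must total 150; the given cells sum to 120, so (1,2) = 30.
Column 3 needs 150; the known cells sum to 115, so (4,3) = 35.
Column 4: 36 + 31 + 38 + ? = 150, so (3,4) = 45.
Using main diagonal: 43 + 32 + 38 + ? → (2,2) = 150 − 113 = 37.
Using row 2: 37 + 42 + 31 + ? → (2,1) = 150 − 110 = 40.
The remaining cell in row 3 is (3,2) = 150 − 111 = 39.
Column 1 needs 150; the known cells sum to 117, so (4,1) = 33.
From column 2, 150 − (30 + 37 + 39) gives (4,2) = 44.

43 30 41 36 / 40 37 42 31 / 34 39 32 45 / 33 44 35 38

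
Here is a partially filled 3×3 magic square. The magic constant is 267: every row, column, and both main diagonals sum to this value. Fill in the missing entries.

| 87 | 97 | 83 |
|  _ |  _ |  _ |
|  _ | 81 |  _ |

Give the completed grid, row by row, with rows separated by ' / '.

The remaining cell in column 2 is (2,2) = 267 − 178 = 89.
From main diagonal, 267 − (87 + 89) gives (3,3) = 91.
The remaining cell in anti-diagonal is (3,1) = 267 − 172 = 95.
Column 1 needs 267; the known cells sum to 182, so (2,1) = 85.
Using column 3: 83 + 91 + ? → (2,3) = 267 − 174 = 93.

87 97 83 / 85 89 93 / 95 81 91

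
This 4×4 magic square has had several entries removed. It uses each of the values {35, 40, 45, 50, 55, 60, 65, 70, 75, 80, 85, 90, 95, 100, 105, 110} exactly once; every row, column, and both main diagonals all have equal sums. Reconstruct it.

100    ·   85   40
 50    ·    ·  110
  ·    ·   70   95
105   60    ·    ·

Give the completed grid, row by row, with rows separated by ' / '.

The 16 entries sum to 1160, so each line sums to 1160/4 = 290.
Row 1: 100 + 85 + 40 + ? = 290, so (1,2) = 65.
Column 1: 100 + 50 + 105 + ? = 290, so (3,1) = 35.
Column 4 needs 290; the known cells sum to 245, so (4,4) = 45.
The remaining cell in main diagonal is (2,2) = 290 − 215 = 75.
Row 2 needs 290; the known cells sum to 235, so (2,3) = 55.
Using row 3: 35 + 70 + 95 + ? → (3,2) = 290 − 200 = 90.
Row 4 needs 290; the known cells sum to 210, so (4,3) = 80.

100 65 85 40 / 50 75 55 110 / 35 90 70 95 / 105 60 80 45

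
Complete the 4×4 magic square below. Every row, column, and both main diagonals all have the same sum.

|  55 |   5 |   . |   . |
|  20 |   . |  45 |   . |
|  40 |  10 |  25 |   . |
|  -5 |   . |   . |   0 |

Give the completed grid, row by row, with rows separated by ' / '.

55 5 -10 60 / 20 30 45 15 / 40 10 25 35 / -5 65 50 0

Column 1 is already complete: 55 + 20 + 40 + -5 = 110, so that is the magic constant.
Using row 3: 40 + 10 + 25 + ? → (3,4) = 110 − 75 = 35.
Main diagonal: 55 + 25 + 0 + ? = 110, so (2,2) = 30.
From anti-diagonal, 110 − (45 + 10 + (-5)) gives (1,4) = 60.
Using row 1: 55 + 5 + 60 + ? → (1,3) = 110 − 120 = -10.
Using row 2: 20 + 30 + 45 + ? → (2,4) = 110 − 95 = 15.
The remaining cell in column 2 is (4,2) = 110 − 45 = 65.
Using column 3: -10 + 45 + 25 + ? → (4,3) = 110 − 60 = 50.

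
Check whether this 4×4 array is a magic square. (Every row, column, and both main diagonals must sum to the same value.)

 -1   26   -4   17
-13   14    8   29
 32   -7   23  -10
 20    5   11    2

Row 1: -1 + 26 + (-4) + 17 = 38.
Row 2: -13 + 14 + 8 + 29 = 38.
Row 3: 32 + (-7) + 23 + (-10) = 38.
Row 4: 20 + 5 + 11 + 2 = 38.
Column 1: -1 + (-13) + 32 + 20 = 38.
Column 2: 26 + 14 + (-7) + 5 = 38.
Column 3: -4 + 8 + 23 + 11 = 38.
Column 4: 17 + 29 + (-10) + 2 = 38.
Main diagonal: -1 + 14 + 23 + 2 = 38.
Anti-diagonal: 17 + 8 + (-7) + 20 = 38.
All lines sum to 38.

Yes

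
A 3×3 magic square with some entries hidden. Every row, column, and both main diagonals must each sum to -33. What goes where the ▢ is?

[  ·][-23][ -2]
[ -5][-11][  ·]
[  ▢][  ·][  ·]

-20

Using row 1: -23 + (-2) + ? → (1,1) = -33 − (-25) = -8.
The remaining cell in row 2 is (2,3) = -33 − (-16) = -17.
From column 1, -33 − (-8 + (-5)) gives (3,1) = -20.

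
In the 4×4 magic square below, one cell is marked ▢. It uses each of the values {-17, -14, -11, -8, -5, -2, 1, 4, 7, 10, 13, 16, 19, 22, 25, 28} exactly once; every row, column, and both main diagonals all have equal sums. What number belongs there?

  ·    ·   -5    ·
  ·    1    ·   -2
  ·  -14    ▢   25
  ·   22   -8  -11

28

The 16 entries sum to 88, so each line sums to 88/4 = 22.
Row 4 needs 22; the known cells sum to 3, so (4,1) = 19.
Column 2 needs 22; the known cells sum to 9, so (1,2) = 13.
The remaining cell in column 4 is (1,4) = 22 − 12 = 10.
Anti-diagonal must total 22; the given cells sum to 15, so (2,3) = 7.
Row 1: 13 + (-5) + 10 + ? = 22, so (1,1) = 4.
The remaining cell in row 2 is (2,1) = 22 − 6 = 16.
The remaining cell in column 1 is (3,1) = 22 − 39 = -17.
Column 3 must total 22; the given cells sum to -6, so (3,3) = 28.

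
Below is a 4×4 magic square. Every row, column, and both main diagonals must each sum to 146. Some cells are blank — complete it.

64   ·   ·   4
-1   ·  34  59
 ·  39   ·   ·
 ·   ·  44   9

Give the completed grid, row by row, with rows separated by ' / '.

Row 2 must total 146; the given cells sum to 92, so (2,2) = 54.
Using column 4: 4 + 59 + 9 + ? → (3,4) = 146 − 72 = 74.
The remaining cell in main diagonal is (3,3) = 146 − 127 = 19.
From anti-diagonal, 146 − (4 + 34 + 39) gives (4,1) = 69.
The remaining cell in row 3 is (3,1) = 146 − 132 = 14.
Row 4 must total 146; the given cells sum to 122, so (4,2) = 24.
Column 2 must total 146; the given cells sum to 117, so (1,2) = 29.
Using column 3: 34 + 19 + 44 + ? → (1,3) = 146 − 97 = 49.

64 29 49 4 / -1 54 34 59 / 14 39 19 74 / 69 24 44 9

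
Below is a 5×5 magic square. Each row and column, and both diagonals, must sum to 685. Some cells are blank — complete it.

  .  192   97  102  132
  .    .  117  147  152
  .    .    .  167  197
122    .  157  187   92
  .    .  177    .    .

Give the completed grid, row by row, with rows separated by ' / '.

Row 1 must total 685; the given cells sum to 523, so (1,1) = 162.
Row 4: 122 + 157 + 187 + 92 + ? = 685, so (4,2) = 127.
Using column 3: 97 + 117 + 157 + 177 + ? → (3,3) = 685 − 548 = 137.
Column 4: 102 + 147 + 167 + 187 + ? = 685, so (5,4) = 82.
From column 5, 685 − (132 + 152 + 197 + 92) gives (5,5) = 112.
Using main diagonal: 162 + 137 + 187 + 112 + ? → (2,2) = 685 − 598 = 87.
Using anti-diagonal: 132 + 147 + 137 + 127 + ? → (5,1) = 685 − 543 = 142.
Using row 2: 87 + 117 + 147 + 152 + ? → (2,1) = 685 − 503 = 182.
The remaining cell in row 5 is (5,2) = 685 − 513 = 172.
Column 1 must total 685; the given cells sum to 608, so (3,1) = 77.
Column 2 needs 685; the known cells sum to 578, so (3,2) = 107.

162 192 97 102 132 / 182 87 117 147 152 / 77 107 137 167 197 / 122 127 157 187 92 / 142 172 177 82 112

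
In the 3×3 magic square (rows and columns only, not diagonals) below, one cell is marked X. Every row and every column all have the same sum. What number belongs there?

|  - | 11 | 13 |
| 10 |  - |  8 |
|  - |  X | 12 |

7

Column 3 is complete and sums to 33; that is the magic constant.
From row 1, 33 − (11 + 13) gives (1,1) = 9.
From row 2, 33 − (10 + 8) gives (2,2) = 15.
Column 1: 9 + 10 + ? = 33, so (3,1) = 14.
Column 2 needs 33; the known cells sum to 26, so (3,2) = 7.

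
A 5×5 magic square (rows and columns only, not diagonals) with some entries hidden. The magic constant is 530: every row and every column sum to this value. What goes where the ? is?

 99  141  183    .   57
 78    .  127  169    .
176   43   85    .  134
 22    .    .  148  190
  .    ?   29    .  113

162

Row 1: 99 + 141 + 183 + 57 + ? = 530, so (1,4) = 50.
The remaining cell in row 3 is (3,4) = 530 − 438 = 92.
Column 1 must total 530; the given cells sum to 375, so (5,1) = 155.
Column 3 must total 530; the given cells sum to 424, so (4,3) = 106.
The remaining cell in column 4 is (5,4) = 530 − 459 = 71.
From column 5, 530 − (57 + 134 + 190 + 113) gives (2,5) = 36.
Row 2: 78 + 127 + 169 + 36 + ? = 530, so (2,2) = 120.
Row 4 needs 530; the known cells sum to 466, so (4,2) = 64.
Row 5: 155 + 29 + 71 + 113 + ? = 530, so (5,2) = 162.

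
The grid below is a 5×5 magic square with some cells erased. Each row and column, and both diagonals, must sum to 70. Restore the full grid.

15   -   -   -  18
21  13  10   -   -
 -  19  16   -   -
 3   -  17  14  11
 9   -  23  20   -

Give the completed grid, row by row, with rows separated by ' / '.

15 7 4 26 18 / 21 13 10 2 24 / 22 19 16 8 5 / 3 25 17 14 11 / 9 6 23 20 12

The remaining cell in row 4 is (4,2) = 70 − 45 = 25.
Column 1: 15 + 21 + 3 + 9 + ? = 70, so (3,1) = 22.
Column 3 needs 70; the known cells sum to 66, so (1,3) = 4.
Main diagonal: 15 + 13 + 16 + 14 + ? = 70, so (5,5) = 12.
Using anti-diagonal: 18 + 16 + 25 + 9 + ? → (2,4) = 70 − 68 = 2.
Row 2 must total 70; the given cells sum to 46, so (2,5) = 24.
Row 5 needs 70; the known cells sum to 64, so (5,2) = 6.
Column 2 needs 70; the known cells sum to 63, so (1,2) = 7.
Column 5 must total 70; the given cells sum to 65, so (3,5) = 5.
From row 1, 70 − (15 + 7 + 4 + 18) gives (1,4) = 26.
Row 3: 22 + 19 + 16 + 5 + ? = 70, so (3,4) = 8.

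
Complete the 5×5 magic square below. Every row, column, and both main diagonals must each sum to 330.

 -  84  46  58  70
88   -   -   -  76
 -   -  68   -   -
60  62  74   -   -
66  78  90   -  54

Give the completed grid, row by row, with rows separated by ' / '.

Row 1 must total 330; the given cells sum to 258, so (1,1) = 72.
The remaining cell in row 5 is (5,4) = 330 − 288 = 42.
From column 1, 330 − (72 + 88 + 60 + 66) gives (3,1) = 44.
Using column 3: 46 + 68 + 74 + 90 + ? → (2,3) = 330 − 278 = 52.
Anti-diagonal needs 330; the known cells sum to 266, so (2,4) = 64.
The remaining cell in row 2 is (2,2) = 330 − 280 = 50.
From column 2, 330 − (84 + 50 + 62 + 78) gives (3,2) = 56.
From main diagonal, 330 − (72 + 50 + 68 + 54) gives (4,4) = 86.
Row 4: 60 + 62 + 74 + 86 + ? = 330, so (4,5) = 48.
Using column 4: 58 + 64 + 86 + 42 + ? → (3,4) = 330 − 250 = 80.
Column 5 needs 330; the known cells sum to 248, so (3,5) = 82.

72 84 46 58 70 / 88 50 52 64 76 / 44 56 68 80 82 / 60 62 74 86 48 / 66 78 90 42 54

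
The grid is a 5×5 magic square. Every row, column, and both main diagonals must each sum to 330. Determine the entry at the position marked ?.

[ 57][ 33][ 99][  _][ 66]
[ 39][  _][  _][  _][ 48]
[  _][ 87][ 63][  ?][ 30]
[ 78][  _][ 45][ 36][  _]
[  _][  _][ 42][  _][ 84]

Using row 1: 57 + 33 + 99 + 66 + ? → (1,4) = 330 − 255 = 75.
Column 3 must total 330; the given cells sum to 249, so (2,3) = 81.
Column 5 needs 330; the known cells sum to 228, so (4,5) = 102.
The remaining cell in main diagonal is (2,2) = 330 − 240 = 90.
Using row 2: 39 + 90 + 81 + 48 + ? → (2,4) = 330 − 258 = 72.
The remaining cell in row 4 is (4,2) = 330 − 261 = 69.
The remaining cell in column 2 is (5,2) = 330 − 279 = 51.
Anti-diagonal: 66 + 72 + 63 + 69 + ? = 330, so (5,1) = 60.
Using row 5: 60 + 51 + 42 + 84 + ? → (5,4) = 330 − 237 = 93.
Column 1: 57 + 39 + 78 + 60 + ? = 330, so (3,1) = 96.
Column 4 needs 330; the known cells sum to 276, so (3,4) = 54.

54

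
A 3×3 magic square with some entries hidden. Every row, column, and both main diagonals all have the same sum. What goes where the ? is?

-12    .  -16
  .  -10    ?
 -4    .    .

Anti-diagonal is complete and sums to -30; that is the magic constant.
Using row 1: -12 + (-16) + ? → (1,2) = -30 − (-28) = -2.
From column 1, -30 − (-12 + (-4)) gives (2,1) = -14.
Using column 2: -2 + (-10) + ? → (3,2) = -30 − (-12) = -18.
Main diagonal needs -30; the known cells sum to -22, so (3,3) = -8.
From row 2, -30 − (-14 + (-10)) gives (2,3) = -6.

-6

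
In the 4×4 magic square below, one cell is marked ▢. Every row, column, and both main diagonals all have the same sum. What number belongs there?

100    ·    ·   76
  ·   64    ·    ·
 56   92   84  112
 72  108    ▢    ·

Row 3 is complete and sums to 344; that is the magic constant.
The remaining cell in column 1 is (2,1) = 344 − 228 = 116.
Column 2 needs 344; the known cells sum to 264, so (1,2) = 80.
From main diagonal, 344 − (100 + 64 + 84) gives (4,4) = 96.
Using anti-diagonal: 76 + 92 + 72 + ? → (2,3) = 344 − 240 = 104.
Row 1 needs 344; the known cells sum to 256, so (1,3) = 88.
Row 2: 116 + 64 + 104 + ? = 344, so (2,4) = 60.
Row 4 needs 344; the known cells sum to 276, so (4,3) = 68.

68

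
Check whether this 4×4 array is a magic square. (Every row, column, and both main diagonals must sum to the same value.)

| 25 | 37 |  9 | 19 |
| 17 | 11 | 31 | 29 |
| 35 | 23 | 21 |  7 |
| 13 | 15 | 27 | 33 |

No — anti-diagonal sums to 86 but row 1 sums to 90.

Row 1: 25 + 37 + 9 + 19 = 90.
Row 2: 17 + 11 + 31 + 29 = 88.
Row 3: 35 + 23 + 21 + 7 = 86.
Row 4: 13 + 15 + 27 + 33 = 88.
Column 1: 25 + 17 + 35 + 13 = 90.
Column 2: 37 + 11 + 23 + 15 = 86.
Column 3: 9 + 31 + 21 + 27 = 88.
Column 4: 19 + 29 + 7 + 33 = 88.
Main diagonal: 25 + 11 + 21 + 33 = 90.
Anti-diagonal: 19 + 31 + 23 + 13 = 86.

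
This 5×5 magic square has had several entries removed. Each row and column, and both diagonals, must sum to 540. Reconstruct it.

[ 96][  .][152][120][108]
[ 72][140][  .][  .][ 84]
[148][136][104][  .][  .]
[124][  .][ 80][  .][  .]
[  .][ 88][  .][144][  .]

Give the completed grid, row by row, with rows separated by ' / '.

From row 1, 540 − (96 + 152 + 120 + 108) gives (1,2) = 64.
Column 1 must total 540; the given cells sum to 440, so (5,1) = 100.
From column 2, 540 − (64 + 140 + 136 + 88) gives (4,2) = 112.
The remaining cell in anti-diagonal is (2,4) = 540 − 424 = 116.
Using row 2: 72 + 140 + 116 + 84 + ? → (2,3) = 540 − 412 = 128.
Column 3: 152 + 128 + 104 + 80 + ? = 540, so (5,3) = 76.
Row 5 needs 540; the known cells sum to 408, so (5,5) = 132.
The remaining cell in main diagonal is (4,4) = 540 − 472 = 68.
From row 4, 540 − (124 + 112 + 80 + 68) gives (4,5) = 156.
From column 4, 540 − (120 + 116 + 68 + 144) gives (3,4) = 92.
The remaining cell in column 5 is (3,5) = 540 − 480 = 60.

96 64 152 120 108 / 72 140 128 116 84 / 148 136 104 92 60 / 124 112 80 68 156 / 100 88 76 144 132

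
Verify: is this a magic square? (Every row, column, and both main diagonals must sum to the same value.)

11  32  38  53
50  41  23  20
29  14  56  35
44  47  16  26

No — column 3 sums to 133 but column 4 sums to 134.

Row 1: 11 + 32 + 38 + 53 = 134.
Row 2: 50 + 41 + 23 + 20 = 134.
Row 3: 29 + 14 + 56 + 35 = 134.
Row 4: 44 + 47 + 16 + 26 = 133.
Column 1: 11 + 50 + 29 + 44 = 134.
Column 2: 32 + 41 + 14 + 47 = 134.
Column 3: 38 + 23 + 56 + 16 = 133.
Column 4: 53 + 20 + 35 + 26 = 134.
Main diagonal: 11 + 41 + 56 + 26 = 134.
Anti-diagonal: 53 + 23 + 14 + 44 = 134.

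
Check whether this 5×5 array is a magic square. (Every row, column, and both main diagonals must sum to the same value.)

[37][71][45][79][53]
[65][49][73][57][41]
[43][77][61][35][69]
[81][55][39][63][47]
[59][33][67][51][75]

Yes

Row 1: 37 + 71 + 45 + 79 + 53 = 285.
Row 2: 65 + 49 + 73 + 57 + 41 = 285.
Row 3: 43 + 77 + 61 + 35 + 69 = 285.
Row 4: 81 + 55 + 39 + 63 + 47 = 285.
Row 5: 59 + 33 + 67 + 51 + 75 = 285.
Column 1: 37 + 65 + 43 + 81 + 59 = 285.
Column 2: 71 + 49 + 77 + 55 + 33 = 285.
Column 3: 45 + 73 + 61 + 39 + 67 = 285.
Column 4: 79 + 57 + 35 + 63 + 51 = 285.
Column 5: 53 + 41 + 69 + 47 + 75 = 285.
Main diagonal: 37 + 49 + 61 + 63 + 75 = 285.
Anti-diagonal: 53 + 57 + 61 + 55 + 59 = 285.
All lines sum to 285.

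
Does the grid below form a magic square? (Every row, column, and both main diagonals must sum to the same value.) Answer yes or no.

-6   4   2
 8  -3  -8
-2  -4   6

No — row 3 sums to 0 but row 2 sums to -3.

Row 1: -6 + 4 + 2 = 0.
Row 2: 8 + (-3) + (-8) = -3.
Row 3: -2 + (-4) + 6 = 0.
Column 1: -6 + 8 + (-2) = 0.
Column 2: 4 + (-3) + (-4) = -3.
Column 3: 2 + (-8) + 6 = 0.
Main diagonal: -6 + (-3) + 6 = -3.
Anti-diagonal: 2 + (-3) + (-2) = -3.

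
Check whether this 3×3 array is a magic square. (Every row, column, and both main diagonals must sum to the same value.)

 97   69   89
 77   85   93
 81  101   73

Row 1: 97 + 69 + 89 = 255.
Row 2: 77 + 85 + 93 = 255.
Row 3: 81 + 101 + 73 = 255.
Column 1: 97 + 77 + 81 = 255.
Column 2: 69 + 85 + 101 = 255.
Column 3: 89 + 93 + 73 = 255.
Main diagonal: 97 + 85 + 73 = 255.
Anti-diagonal: 89 + 85 + 81 = 255.
All lines sum to 255.

Yes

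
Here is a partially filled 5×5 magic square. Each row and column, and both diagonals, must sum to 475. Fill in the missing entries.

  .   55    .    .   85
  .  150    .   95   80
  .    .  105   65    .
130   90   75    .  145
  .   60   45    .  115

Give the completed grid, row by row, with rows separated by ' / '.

From row 4, 475 − (130 + 90 + 75 + 145) gives (4,4) = 35.
Column 2 must total 475; the given cells sum to 355, so (3,2) = 120.
Column 5 must total 475; the given cells sum to 425, so (3,5) = 50.
Main diagonal must total 475; the given cells sum to 405, so (1,1) = 70.
Anti-diagonal needs 475; the known cells sum to 375, so (5,1) = 100.
Row 3 needs 475; the known cells sum to 340, so (3,1) = 135.
Using row 5: 100 + 60 + 45 + 115 + ? → (5,4) = 475 − 320 = 155.
Column 1: 70 + 135 + 130 + 100 + ? = 475, so (2,1) = 40.
Column 4 must total 475; the given cells sum to 350, so (1,4) = 125.
The remaining cell in row 1 is (1,3) = 475 − 335 = 140.
From row 2, 475 − (40 + 150 + 95 + 80) gives (2,3) = 110.

70 55 140 125 85 / 40 150 110 95 80 / 135 120 105 65 50 / 130 90 75 35 145 / 100 60 45 155 115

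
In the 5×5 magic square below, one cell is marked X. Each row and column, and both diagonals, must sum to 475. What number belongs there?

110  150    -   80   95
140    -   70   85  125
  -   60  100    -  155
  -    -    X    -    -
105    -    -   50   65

Row 1 needs 475; the known cells sum to 435, so (1,3) = 40.
From row 2, 475 − (140 + 70 + 85 + 125) gives (2,2) = 55.
Using column 5: 95 + 125 + 155 + 65 + ? → (4,5) = 475 − 440 = 35.
The remaining cell in main diagonal is (4,4) = 475 − 330 = 145.
Anti-diagonal must total 475; the given cells sum to 385, so (4,2) = 90.
Column 2 needs 475; the known cells sum to 355, so (5,2) = 120.
From column 4, 475 − (80 + 85 + 145 + 50) gives (3,4) = 115.
The remaining cell in row 3 is (3,1) = 475 − 430 = 45.
Row 5 needs 475; the known cells sum to 340, so (5,3) = 135.
From column 1, 475 − (110 + 140 + 45 + 105) gives (4,1) = 75.
Using column 3: 40 + 70 + 100 + 135 + ? → (4,3) = 475 − 345 = 130.

130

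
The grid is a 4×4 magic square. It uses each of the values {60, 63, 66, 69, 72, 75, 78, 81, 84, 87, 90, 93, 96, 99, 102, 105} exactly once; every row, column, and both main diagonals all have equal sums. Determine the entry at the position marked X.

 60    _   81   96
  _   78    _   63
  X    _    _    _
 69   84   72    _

The 16 entries sum to 1320, so each line sums to 1320/4 = 330.
Row 1 must total 330; the given cells sum to 237, so (1,2) = 93.
Row 4: 69 + 84 + 72 + ? = 330, so (4,4) = 105.
Column 2 needs 330; the known cells sum to 255, so (3,2) = 75.
From column 4, 330 − (96 + 63 + 105) gives (3,4) = 66.
Main diagonal: 60 + 78 + 105 + ? = 330, so (3,3) = 87.
Anti-diagonal must total 330; the given cells sum to 240, so (2,3) = 90.
The remaining cell in row 2 is (2,1) = 330 − 231 = 99.
Using row 3: 75 + 87 + 66 + ? → (3,1) = 330 − 228 = 102.

102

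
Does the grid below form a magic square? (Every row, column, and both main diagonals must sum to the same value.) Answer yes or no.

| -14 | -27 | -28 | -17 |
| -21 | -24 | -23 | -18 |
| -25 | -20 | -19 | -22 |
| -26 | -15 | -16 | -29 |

Yes

Row 1: -14 + (-27) + (-28) + (-17) = -86.
Row 2: -21 + (-24) + (-23) + (-18) = -86.
Row 3: -25 + (-20) + (-19) + (-22) = -86.
Row 4: -26 + (-15) + (-16) + (-29) = -86.
Column 1: -14 + (-21) + (-25) + (-26) = -86.
Column 2: -27 + (-24) + (-20) + (-15) = -86.
Column 3: -28 + (-23) + (-19) + (-16) = -86.
Column 4: -17 + (-18) + (-22) + (-29) = -86.
Main diagonal: -14 + (-24) + (-19) + (-29) = -86.
Anti-diagonal: -17 + (-23) + (-20) + (-26) = -86.
All lines sum to -86.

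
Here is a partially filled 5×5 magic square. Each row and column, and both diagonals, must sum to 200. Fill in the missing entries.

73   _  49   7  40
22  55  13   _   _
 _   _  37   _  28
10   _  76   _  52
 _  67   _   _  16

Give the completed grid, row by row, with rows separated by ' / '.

73 31 49 7 40 / 22 55 13 46 64 / 61 4 37 70 28 / 10 43 76 19 52 / 34 67 25 58 16

Row 1 must total 200; the given cells sum to 169, so (1,2) = 31.
Column 3 must total 200; the given cells sum to 175, so (5,3) = 25.
The remaining cell in column 5 is (2,5) = 200 − 136 = 64.
Main diagonal needs 200; the known cells sum to 181, so (4,4) = 19.
Row 2: 22 + 55 + 13 + 64 + ? = 200, so (2,4) = 46.
Row 4 must total 200; the given cells sum to 157, so (4,2) = 43.
From column 2, 200 − (31 + 55 + 43 + 67) gives (3,2) = 4.
From anti-diagonal, 200 − (40 + 46 + 37 + 43) gives (5,1) = 34.
Row 5 needs 200; the known cells sum to 142, so (5,4) = 58.
Column 1: 73 + 22 + 10 + 34 + ? = 200, so (3,1) = 61.
Column 4 must total 200; the given cells sum to 130, so (3,4) = 70.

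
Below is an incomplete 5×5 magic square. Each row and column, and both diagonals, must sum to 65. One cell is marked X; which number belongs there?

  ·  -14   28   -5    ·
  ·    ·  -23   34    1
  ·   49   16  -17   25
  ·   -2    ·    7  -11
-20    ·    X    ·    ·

4

The remaining cell in row 3 is (3,1) = 65 − 73 = -8.
Column 4 needs 65; the known cells sum to 19, so (5,4) = 46.
Using anti-diagonal: 34 + 16 + (-2) + (-20) + ? → (1,5) = 65 − 28 = 37.
The remaining cell in row 1 is (1,1) = 65 − 46 = 19.
Column 5 must total 65; the given cells sum to 52, so (5,5) = 13.
Using main diagonal: 19 + 16 + 7 + 13 + ? → (2,2) = 65 − 55 = 10.
Row 2 must total 65; the given cells sum to 22, so (2,1) = 43.
Column 1 must total 65; the given cells sum to 34, so (4,1) = 31.
Column 2 must total 65; the given cells sum to 43, so (5,2) = 22.
Row 4: 31 + (-2) + 7 + (-11) + ? = 65, so (4,3) = 40.
Row 5 must total 65; the given cells sum to 61, so (5,3) = 4.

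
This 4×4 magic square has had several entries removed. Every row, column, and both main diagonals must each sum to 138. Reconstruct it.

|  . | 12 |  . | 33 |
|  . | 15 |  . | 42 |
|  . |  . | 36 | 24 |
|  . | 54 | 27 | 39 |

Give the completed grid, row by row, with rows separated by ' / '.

48 12 45 33 / 51 15 30 42 / 21 57 36 24 / 18 54 27 39

Using row 4: 54 + 27 + 39 + ? → (4,1) = 138 − 120 = 18.
Column 2 must total 138; the given cells sum to 81, so (3,2) = 57.
Main diagonal: 15 + 36 + 39 + ? = 138, so (1,1) = 48.
Anti-diagonal: 33 + 57 + 18 + ? = 138, so (2,3) = 30.
Row 1: 48 + 12 + 33 + ? = 138, so (1,3) = 45.
Row 2 needs 138; the known cells sum to 87, so (2,1) = 51.
Row 3 needs 138; the known cells sum to 117, so (3,1) = 21.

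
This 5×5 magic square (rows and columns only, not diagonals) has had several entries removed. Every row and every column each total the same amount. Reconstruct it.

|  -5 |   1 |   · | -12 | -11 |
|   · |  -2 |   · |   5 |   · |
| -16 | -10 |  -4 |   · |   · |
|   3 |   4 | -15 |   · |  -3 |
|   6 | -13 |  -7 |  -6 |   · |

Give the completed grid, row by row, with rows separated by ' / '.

-5 1 7 -12 -11 / -8 -2 -1 5 -14 / -16 -10 -4 2 8 / 3 4 -15 -9 -3 / 6 -13 -7 -6 0

Column 2 is already complete: 1 + -2 + -10 + 4 + -13 = -20, so that is the magic constant.
From row 1, -20 − (-5 + 1 + (-12) + (-11)) gives (1,3) = 7.
The remaining cell in row 4 is (4,4) = -20 − (-11) = -9.
From row 5, -20 − (6 + (-13) + (-7) + (-6)) gives (5,5) = 0.
The remaining cell in column 1 is (2,1) = -20 − (-12) = -8.
From column 3, -20 − (7 + (-4) + (-15) + (-7)) gives (2,3) = -1.
Using column 4: -12 + 5 + (-9) + (-6) + ? → (3,4) = -20 − (-22) = 2.
From row 2, -20 − (-8 + (-2) + (-1) + 5) gives (2,5) = -14.
Row 3 needs -20; the known cells sum to -28, so (3,5) = 8.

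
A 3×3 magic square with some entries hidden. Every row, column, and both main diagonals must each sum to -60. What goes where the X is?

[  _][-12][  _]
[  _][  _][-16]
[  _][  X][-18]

From column 3, -60 − (-16 + (-18)) gives (1,3) = -26.
Using row 1: -12 + (-26) + ? → (1,1) = -60 − (-38) = -22.
The remaining cell in main diagonal is (2,2) = -60 − (-40) = -20.
Using anti-diagonal: -26 + (-20) + ? → (3,1) = -60 − (-46) = -14.
From row 2, -60 − (-20 + (-16)) gives (2,1) = -24.
Row 3: -14 + (-18) + ? = -60, so (3,2) = -28.

-28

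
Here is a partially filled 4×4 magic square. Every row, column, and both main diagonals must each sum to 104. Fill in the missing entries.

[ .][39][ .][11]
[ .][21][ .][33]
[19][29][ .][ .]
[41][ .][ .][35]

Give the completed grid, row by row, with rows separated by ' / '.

17 39 37 11 / 27 21 23 33 / 19 29 31 25 / 41 15 13 35

Column 2: 39 + 21 + 29 + ? = 104, so (4,2) = 15.
The remaining cell in column 4 is (3,4) = 104 − 79 = 25.
From anti-diagonal, 104 − (11 + 29 + 41) gives (2,3) = 23.
Row 2 must total 104; the given cells sum to 77, so (2,1) = 27.
Row 3 must total 104; the given cells sum to 73, so (3,3) = 31.
Using row 4: 41 + 15 + 35 + ? → (4,3) = 104 − 91 = 13.
Column 1 needs 104; the known cells sum to 87, so (1,1) = 17.
Column 3: 23 + 31 + 13 + ? = 104, so (1,3) = 37.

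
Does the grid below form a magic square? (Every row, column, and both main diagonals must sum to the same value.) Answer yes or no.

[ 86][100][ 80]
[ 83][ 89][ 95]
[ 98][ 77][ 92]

No — row 2 sums to 267 but row 1 sums to 266.

Row 1: 86 + 100 + 80 = 266.
Row 2: 83 + 89 + 95 = 267.
Row 3: 98 + 77 + 92 = 267.
Column 1: 86 + 83 + 98 = 267.
Column 2: 100 + 89 + 77 = 266.
Column 3: 80 + 95 + 92 = 267.
Main diagonal: 86 + 89 + 92 = 267.
Anti-diagonal: 80 + 89 + 98 = 267.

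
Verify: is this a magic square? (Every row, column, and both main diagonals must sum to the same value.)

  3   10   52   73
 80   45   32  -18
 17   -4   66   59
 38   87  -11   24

Row 1: 3 + 10 + 52 + 73 = 138.
Row 2: 80 + 45 + 32 + (-18) = 139.
Row 3: 17 + (-4) + 66 + 59 = 138.
Row 4: 38 + 87 + (-11) + 24 = 138.
Column 1: 3 + 80 + 17 + 38 = 138.
Column 2: 10 + 45 + (-4) + 87 = 138.
Column 3: 52 + 32 + 66 + (-11) = 139.
Column 4: 73 + (-18) + 59 + 24 = 138.
Main diagonal: 3 + 45 + 66 + 24 = 138.
Anti-diagonal: 73 + 32 + (-4) + 38 = 139.

No — anti-diagonal sums to 139 but row 1 sums to 138.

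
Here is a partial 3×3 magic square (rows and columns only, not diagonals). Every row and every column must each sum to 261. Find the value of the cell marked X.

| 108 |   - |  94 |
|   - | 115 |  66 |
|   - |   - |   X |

Row 1 needs 261; the known cells sum to 202, so (1,2) = 59.
Using row 2: 115 + 66 + ? → (2,1) = 261 − 181 = 80.
The remaining cell in column 1 is (3,1) = 261 − 188 = 73.
Column 2 must total 261; the given cells sum to 174, so (3,2) = 87.
Column 3: 94 + 66 + ? = 261, so (3,3) = 101.

101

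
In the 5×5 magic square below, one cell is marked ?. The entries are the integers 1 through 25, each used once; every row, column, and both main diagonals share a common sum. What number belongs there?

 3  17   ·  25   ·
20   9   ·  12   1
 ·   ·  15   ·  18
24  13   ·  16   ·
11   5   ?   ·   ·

19

The entries are 1 through 25, which sum to 325, so each line sums to 325/5 = 65.
Row 2: 20 + 9 + 12 + 1 + ? = 65, so (2,3) = 23.
Column 1: 3 + 20 + 24 + 11 + ? = 65, so (3,1) = 7.
Column 2: 17 + 9 + 13 + 5 + ? = 65, so (3,2) = 21.
Main diagonal: 3 + 9 + 15 + 16 + ? = 65, so (5,5) = 22.
The remaining cell in anti-diagonal is (1,5) = 65 − 51 = 14.
From row 1, 65 − (3 + 17 + 25 + 14) gives (1,3) = 6.
From row 3, 65 − (7 + 21 + 15 + 18) gives (3,4) = 4.
Column 4: 25 + 12 + 4 + 16 + ? = 65, so (5,4) = 8.
Column 5 needs 65; the known cells sum to 55, so (4,5) = 10.
Row 4 needs 65; the known cells sum to 63, so (4,3) = 2.
From row 5, 65 − (11 + 5 + 8 + 22) gives (5,3) = 19.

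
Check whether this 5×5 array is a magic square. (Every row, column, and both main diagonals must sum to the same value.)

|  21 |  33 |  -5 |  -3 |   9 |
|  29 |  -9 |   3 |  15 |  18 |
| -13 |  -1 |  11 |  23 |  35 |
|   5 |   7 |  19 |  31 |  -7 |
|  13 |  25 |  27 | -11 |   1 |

No — row 2 sums to 56 but column 2 sums to 55.

Row 1: 21 + 33 + (-5) + (-3) + 9 = 55.
Row 2: 29 + (-9) + 3 + 15 + 18 = 56.
Row 3: -13 + (-1) + 11 + 23 + 35 = 55.
Row 4: 5 + 7 + 19 + 31 + (-7) = 55.
Row 5: 13 + 25 + 27 + (-11) + 1 = 55.
Column 1: 21 + 29 + (-13) + 5 + 13 = 55.
Column 2: 33 + (-9) + (-1) + 7 + 25 = 55.
Column 3: -5 + 3 + 11 + 19 + 27 = 55.
Column 4: -3 + 15 + 23 + 31 + (-11) = 55.
Column 5: 9 + 18 + 35 + (-7) + 1 = 56.
Main diagonal: 21 + (-9) + 11 + 31 + 1 = 55.
Anti-diagonal: 9 + 15 + 11 + 7 + 13 = 55.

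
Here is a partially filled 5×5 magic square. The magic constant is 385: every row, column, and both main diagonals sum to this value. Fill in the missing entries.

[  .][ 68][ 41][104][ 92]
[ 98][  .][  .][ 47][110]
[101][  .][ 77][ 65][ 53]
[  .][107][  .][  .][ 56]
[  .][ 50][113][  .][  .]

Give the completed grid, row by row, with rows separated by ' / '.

From row 1, 385 − (68 + 41 + 104 + 92) gives (1,1) = 80.
The remaining cell in row 3 is (3,2) = 385 − 296 = 89.
Column 2 needs 385; the known cells sum to 314, so (2,2) = 71.
Using column 5: 92 + 110 + 53 + 56 + ? → (5,5) = 385 − 311 = 74.
Main diagonal: 80 + 71 + 77 + 74 + ? = 385, so (4,4) = 83.
Anti-diagonal: 92 + 47 + 77 + 107 + ? = 385, so (5,1) = 62.
From row 2, 385 − (98 + 71 + 47 + 110) gives (2,3) = 59.
From row 5, 385 − (62 + 50 + 113 + 74) gives (5,4) = 86.
Using column 1: 80 + 98 + 101 + 62 + ? → (4,1) = 385 − 341 = 44.
Column 3 must total 385; the given cells sum to 290, so (4,3) = 95.

80 68 41 104 92 / 98 71 59 47 110 / 101 89 77 65 53 / 44 107 95 83 56 / 62 50 113 86 74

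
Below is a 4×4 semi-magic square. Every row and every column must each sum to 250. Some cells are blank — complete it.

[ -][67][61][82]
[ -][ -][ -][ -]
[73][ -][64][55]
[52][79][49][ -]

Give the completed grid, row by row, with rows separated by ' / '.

40 67 61 82 / 85 46 76 43 / 73 58 64 55 / 52 79 49 70

The remaining cell in row 1 is (1,1) = 250 − 210 = 40.
From row 3, 250 − (73 + 64 + 55) gives (3,2) = 58.
Row 4 must total 250; the given cells sum to 180, so (4,4) = 70.
Using column 1: 40 + 73 + 52 + ? → (2,1) = 250 − 165 = 85.
Column 2 needs 250; the known cells sum to 204, so (2,2) = 46.
The remaining cell in column 3 is (2,3) = 250 − 174 = 76.
The remaining cell in column 4 is (2,4) = 250 − 207 = 43.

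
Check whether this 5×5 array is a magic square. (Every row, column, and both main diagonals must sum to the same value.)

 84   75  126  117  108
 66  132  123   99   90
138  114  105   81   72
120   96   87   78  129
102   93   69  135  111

Row 1: 84 + 75 + 126 + 117 + 108 = 510.
Row 2: 66 + 132 + 123 + 99 + 90 = 510.
Row 3: 138 + 114 + 105 + 81 + 72 = 510.
Row 4: 120 + 96 + 87 + 78 + 129 = 510.
Row 5: 102 + 93 + 69 + 135 + 111 = 510.
Column 1: 84 + 66 + 138 + 120 + 102 = 510.
Column 2: 75 + 132 + 114 + 96 + 93 = 510.
Column 3: 126 + 123 + 105 + 87 + 69 = 510.
Column 4: 117 + 99 + 81 + 78 + 135 = 510.
Column 5: 108 + 90 + 72 + 129 + 111 = 510.
Main diagonal: 84 + 132 + 105 + 78 + 111 = 510.
Anti-diagonal: 108 + 99 + 105 + 96 + 102 = 510.
All lines sum to 510.

Yes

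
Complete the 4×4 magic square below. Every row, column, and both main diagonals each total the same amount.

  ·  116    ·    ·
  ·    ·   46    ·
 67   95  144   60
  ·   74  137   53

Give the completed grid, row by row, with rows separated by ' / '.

Row 3 is already complete: 67 + 95 + 144 + 60 = 366, so that is the magic constant.
Row 4 must total 366; the given cells sum to 264, so (4,1) = 102.
Column 2 needs 366; the known cells sum to 285, so (2,2) = 81.
The remaining cell in column 3 is (1,3) = 366 − 327 = 39.
Main diagonal must total 366; the given cells sum to 278, so (1,1) = 88.
Anti-diagonal needs 366; the known cells sum to 243, so (1,4) = 123.
Column 1 needs 366; the known cells sum to 257, so (2,1) = 109.
Using column 4: 123 + 60 + 53 + ? → (2,4) = 366 − 236 = 130.

88 116 39 123 / 109 81 46 130 / 67 95 144 60 / 102 74 137 53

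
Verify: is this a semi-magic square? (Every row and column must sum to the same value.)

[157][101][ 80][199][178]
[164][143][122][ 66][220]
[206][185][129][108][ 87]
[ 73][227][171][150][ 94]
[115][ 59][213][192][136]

Row 1: 157 + 101 + 80 + 199 + 178 = 715.
Row 2: 164 + 143 + 122 + 66 + 220 = 715.
Row 3: 206 + 185 + 129 + 108 + 87 = 715.
Row 4: 73 + 227 + 171 + 150 + 94 = 715.
Row 5: 115 + 59 + 213 + 192 + 136 = 715.
Column 1: 157 + 164 + 206 + 73 + 115 = 715.
Column 2: 101 + 143 + 185 + 227 + 59 = 715.
Column 3: 80 + 122 + 129 + 171 + 213 = 715.
Column 4: 199 + 66 + 108 + 150 + 192 = 715.
Column 5: 178 + 220 + 87 + 94 + 136 = 715.
All lines sum to 715.

Yes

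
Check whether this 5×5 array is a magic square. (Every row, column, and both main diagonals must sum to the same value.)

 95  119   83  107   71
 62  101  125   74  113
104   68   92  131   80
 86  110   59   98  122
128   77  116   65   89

Yes

Row 1: 95 + 119 + 83 + 107 + 71 = 475.
Row 2: 62 + 101 + 125 + 74 + 113 = 475.
Row 3: 104 + 68 + 92 + 131 + 80 = 475.
Row 4: 86 + 110 + 59 + 98 + 122 = 475.
Row 5: 128 + 77 + 116 + 65 + 89 = 475.
Column 1: 95 + 62 + 104 + 86 + 128 = 475.
Column 2: 119 + 101 + 68 + 110 + 77 = 475.
Column 3: 83 + 125 + 92 + 59 + 116 = 475.
Column 4: 107 + 74 + 131 + 98 + 65 = 475.
Column 5: 71 + 113 + 80 + 122 + 89 = 475.
Main diagonal: 95 + 101 + 92 + 98 + 89 = 475.
Anti-diagonal: 71 + 74 + 92 + 110 + 128 = 475.
All lines sum to 475.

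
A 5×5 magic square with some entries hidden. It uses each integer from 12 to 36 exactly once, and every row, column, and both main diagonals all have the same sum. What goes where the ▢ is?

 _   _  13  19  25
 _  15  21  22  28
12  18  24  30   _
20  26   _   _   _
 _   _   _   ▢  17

16

The entries are 12 through 36, which sum to 600, so each line sums to 600/5 = 120.
From row 2, 120 − (15 + 21 + 22 + 28) gives (2,1) = 34.
Row 3 needs 120; the known cells sum to 84, so (3,5) = 36.
The remaining cell in column 5 is (4,5) = 120 − 106 = 14.
From anti-diagonal, 120 − (25 + 22 + 24 + 26) gives (5,1) = 23.
The remaining cell in column 1 is (1,1) = 120 − 89 = 31.
Main diagonal: 31 + 15 + 24 + 17 + ? = 120, so (4,4) = 33.
Using row 1: 31 + 13 + 19 + 25 + ? → (1,2) = 120 − 88 = 32.
The remaining cell in row 4 is (4,3) = 120 − 93 = 27.
Column 2 must total 120; the given cells sum to 91, so (5,2) = 29.
Column 3 must total 120; the given cells sum to 85, so (5,3) = 35.
Column 4 must total 120; the given cells sum to 104, so (5,4) = 16.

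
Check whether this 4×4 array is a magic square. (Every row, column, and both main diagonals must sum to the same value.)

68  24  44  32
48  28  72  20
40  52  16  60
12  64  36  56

Row 1: 68 + 24 + 44 + 32 = 168.
Row 2: 48 + 28 + 72 + 20 = 168.
Row 3: 40 + 52 + 16 + 60 = 168.
Row 4: 12 + 64 + 36 + 56 = 168.
Column 1: 68 + 48 + 40 + 12 = 168.
Column 2: 24 + 28 + 52 + 64 = 168.
Column 3: 44 + 72 + 16 + 36 = 168.
Column 4: 32 + 20 + 60 + 56 = 168.
Main diagonal: 68 + 28 + 16 + 56 = 168.
Anti-diagonal: 32 + 72 + 52 + 12 = 168.
All lines sum to 168.

Yes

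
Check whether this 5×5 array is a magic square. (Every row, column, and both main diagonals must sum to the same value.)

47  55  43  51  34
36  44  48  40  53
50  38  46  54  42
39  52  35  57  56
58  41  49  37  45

Row 1: 47 + 55 + 43 + 51 + 34 = 230.
Row 2: 36 + 44 + 48 + 40 + 53 = 221.
Row 3: 50 + 38 + 46 + 54 + 42 = 230.
Row 4: 39 + 52 + 35 + 57 + 56 = 239.
Row 5: 58 + 41 + 49 + 37 + 45 = 230.
Column 1: 47 + 36 + 50 + 39 + 58 = 230.
Column 2: 55 + 44 + 38 + 52 + 41 = 230.
Column 3: 43 + 48 + 46 + 35 + 49 = 221.
Column 4: 51 + 40 + 54 + 57 + 37 = 239.
Column 5: 34 + 53 + 42 + 56 + 45 = 230.
Main diagonal: 47 + 44 + 46 + 57 + 45 = 239.
Anti-diagonal: 34 + 40 + 46 + 52 + 58 = 230.

No — column 4 sums to 239 but row 1 sums to 230.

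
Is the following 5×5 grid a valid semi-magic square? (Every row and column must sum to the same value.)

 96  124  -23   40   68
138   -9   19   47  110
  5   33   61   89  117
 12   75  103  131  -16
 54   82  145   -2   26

Yes

Row 1: 96 + 124 + (-23) + 40 + 68 = 305.
Row 2: 138 + (-9) + 19 + 47 + 110 = 305.
Row 3: 5 + 33 + 61 + 89 + 117 = 305.
Row 4: 12 + 75 + 103 + 131 + (-16) = 305.
Row 5: 54 + 82 + 145 + (-2) + 26 = 305.
Column 1: 96 + 138 + 5 + 12 + 54 = 305.
Column 2: 124 + (-9) + 33 + 75 + 82 = 305.
Column 3: -23 + 19 + 61 + 103 + 145 = 305.
Column 4: 40 + 47 + 89 + 131 + (-2) = 305.
Column 5: 68 + 110 + 117 + (-16) + 26 = 305.
All lines sum to 305.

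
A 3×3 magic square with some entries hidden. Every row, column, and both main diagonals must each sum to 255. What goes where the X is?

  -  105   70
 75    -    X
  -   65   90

95

The remaining cell in row 1 is (1,1) = 255 − 175 = 80.
From row 3, 255 − (65 + 90) gives (3,1) = 100.
From column 2, 255 − (105 + 65) gives (2,2) = 85.
Column 3 must total 255; the given cells sum to 160, so (2,3) = 95.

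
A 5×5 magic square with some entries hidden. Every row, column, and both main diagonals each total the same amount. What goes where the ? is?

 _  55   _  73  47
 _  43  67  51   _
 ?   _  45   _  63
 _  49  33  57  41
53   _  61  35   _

37

Anti-diagonal is complete and sums to 245; that is the magic constant.
From row 4, 245 − (49 + 33 + 57 + 41) gives (4,1) = 65.
Column 3: 67 + 45 + 33 + 61 + ? = 245, so (1,3) = 39.
Column 4 must total 245; the given cells sum to 216, so (3,4) = 29.
Row 1 must total 245; the given cells sum to 214, so (1,1) = 31.
Main diagonal needs 245; the known cells sum to 176, so (5,5) = 69.
From row 5, 245 − (53 + 61 + 35 + 69) gives (5,2) = 27.
From column 2, 245 − (55 + 43 + 49 + 27) gives (3,2) = 71.
Column 5 must total 245; the given cells sum to 220, so (2,5) = 25.
Using row 2: 43 + 67 + 51 + 25 + ? → (2,1) = 245 − 186 = 59.
Row 3 must total 245; the given cells sum to 208, so (3,1) = 37.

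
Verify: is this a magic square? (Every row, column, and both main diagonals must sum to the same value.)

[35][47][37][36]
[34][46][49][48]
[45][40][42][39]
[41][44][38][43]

Row 1: 35 + 47 + 37 + 36 = 155.
Row 2: 34 + 46 + 49 + 48 = 177.
Row 3: 45 + 40 + 42 + 39 = 166.
Row 4: 41 + 44 + 38 + 43 = 166.
Column 1: 35 + 34 + 45 + 41 = 155.
Column 2: 47 + 46 + 40 + 44 = 177.
Column 3: 37 + 49 + 42 + 38 = 166.
Column 4: 36 + 48 + 39 + 43 = 166.
Main diagonal: 35 + 46 + 42 + 43 = 166.
Anti-diagonal: 36 + 49 + 40 + 41 = 166.

No — column 2 sums to 177 but row 3 sums to 166.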